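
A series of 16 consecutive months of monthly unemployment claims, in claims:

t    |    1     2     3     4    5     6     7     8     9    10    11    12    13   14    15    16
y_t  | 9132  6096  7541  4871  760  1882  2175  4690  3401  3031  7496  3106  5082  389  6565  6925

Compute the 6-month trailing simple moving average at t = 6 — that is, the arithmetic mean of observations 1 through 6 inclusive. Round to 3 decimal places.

Sum of periods 1–6: 9132 + 6096 + 7541 + 4871 + 760 + 1882 = 30282
Divide by 6: 30282 / 6 = 5047.000

5047.000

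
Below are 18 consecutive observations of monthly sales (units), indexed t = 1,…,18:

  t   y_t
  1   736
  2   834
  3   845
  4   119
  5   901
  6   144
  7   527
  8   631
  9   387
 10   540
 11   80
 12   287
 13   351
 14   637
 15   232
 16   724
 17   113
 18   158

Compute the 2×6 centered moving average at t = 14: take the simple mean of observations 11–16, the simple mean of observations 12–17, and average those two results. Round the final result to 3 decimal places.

387.917

Sum over 11–16: 80 + 287 + 351 + 637 + 232 + 724 = 2311
Sum over 12–17: 287 + 351 + 637 + 232 + 724 + 113 = 2344
CMA at t=14 = (2311 + 2344) / (2·6) = 4655 / 12 = 387.917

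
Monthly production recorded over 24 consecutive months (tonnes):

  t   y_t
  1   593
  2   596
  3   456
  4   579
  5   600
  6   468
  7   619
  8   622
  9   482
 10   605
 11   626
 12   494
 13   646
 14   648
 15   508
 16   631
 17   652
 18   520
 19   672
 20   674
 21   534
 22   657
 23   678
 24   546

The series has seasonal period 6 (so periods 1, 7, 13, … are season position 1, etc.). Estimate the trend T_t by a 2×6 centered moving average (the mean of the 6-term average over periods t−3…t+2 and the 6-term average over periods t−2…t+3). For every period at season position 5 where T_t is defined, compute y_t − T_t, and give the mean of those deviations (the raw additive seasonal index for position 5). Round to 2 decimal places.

44.72

Season position 5 occurs at t = 5, 11, 17 (where T_t is defined).
t=5: T_5 = 555.1667; y_5 − T_5 = 600 − 555.1667 = 44.8333
t=11: T_11 = 581.3333; y_11 − T_11 = 626 − 581.3333 = 44.6667
t=17: T_17 = 607.3333; y_17 − T_17 = 652 − 607.3333 = 44.6667
Mean deviation: (44.8333 + 44.6667 + 44.6667) / 3 = 44.72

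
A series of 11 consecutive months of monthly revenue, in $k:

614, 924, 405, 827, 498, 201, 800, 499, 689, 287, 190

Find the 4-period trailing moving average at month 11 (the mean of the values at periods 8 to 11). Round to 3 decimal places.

416.250

Sum of periods 8–11: 499 + 689 + 287 + 190 = 1665
Divide by 4: 1665 / 4 = 416.250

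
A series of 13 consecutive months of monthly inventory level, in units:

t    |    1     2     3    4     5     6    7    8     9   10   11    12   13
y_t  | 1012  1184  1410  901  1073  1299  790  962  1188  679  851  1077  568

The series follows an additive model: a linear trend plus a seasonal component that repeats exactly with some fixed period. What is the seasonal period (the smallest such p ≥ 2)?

3

First differences y_{t+1} − y_t: 172, 226, -509, 172, 226, -509, 172, 226, …
The difference pattern repeats every 3 terms and not for any smaller step, so p = 3.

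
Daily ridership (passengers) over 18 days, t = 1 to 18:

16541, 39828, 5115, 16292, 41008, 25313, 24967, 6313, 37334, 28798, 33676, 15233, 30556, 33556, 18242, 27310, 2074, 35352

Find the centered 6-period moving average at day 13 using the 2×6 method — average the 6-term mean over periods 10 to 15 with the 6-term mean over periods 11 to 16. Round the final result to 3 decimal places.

26552.833

Sum over 10–15: 28798 + 33676 + 15233 + 30556 + 33556 + 18242 = 160061
Sum over 11–16: 33676 + 15233 + 30556 + 33556 + 18242 + 27310 = 158573
CMA at t=13 = (160061 + 158573) / (2·6) = 318634 / 12 = 26552.833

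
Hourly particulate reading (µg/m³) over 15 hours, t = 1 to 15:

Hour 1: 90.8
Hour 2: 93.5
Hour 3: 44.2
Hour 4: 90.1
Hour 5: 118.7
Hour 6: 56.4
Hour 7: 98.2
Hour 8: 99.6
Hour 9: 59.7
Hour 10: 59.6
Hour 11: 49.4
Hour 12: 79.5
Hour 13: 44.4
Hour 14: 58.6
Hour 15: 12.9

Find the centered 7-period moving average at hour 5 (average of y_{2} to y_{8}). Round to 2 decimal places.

85.81

Sum of periods 2–8: 93.5 + 44.2 + 90.1 + 118.7 + 56.4 + 98.2 + 99.6 = 600.7
Divide by 7: 600.7 / 7 = 85.81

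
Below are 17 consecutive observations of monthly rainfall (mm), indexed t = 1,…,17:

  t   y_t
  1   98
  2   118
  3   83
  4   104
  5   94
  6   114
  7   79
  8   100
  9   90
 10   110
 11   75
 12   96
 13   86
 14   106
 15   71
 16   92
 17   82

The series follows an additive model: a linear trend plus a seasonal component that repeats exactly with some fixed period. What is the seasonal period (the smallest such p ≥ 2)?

4

First differences y_{t+1} − y_t: 20, -35, 21, -10, 20, -35, 21, -10, 20, -35, …
The difference pattern repeats every 4 terms and not for any smaller step, so p = 4.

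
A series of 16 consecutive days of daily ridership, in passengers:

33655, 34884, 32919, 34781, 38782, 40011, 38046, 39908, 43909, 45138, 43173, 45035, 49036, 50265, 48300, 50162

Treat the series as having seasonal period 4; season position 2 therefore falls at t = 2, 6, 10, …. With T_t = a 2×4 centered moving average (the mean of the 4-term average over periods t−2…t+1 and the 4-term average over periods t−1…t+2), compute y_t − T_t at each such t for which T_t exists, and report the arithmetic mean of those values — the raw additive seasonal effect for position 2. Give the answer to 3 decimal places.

Season position 2 occurs at t = 6, 10, 14 (where T_t is defined).
t=6: T_6 = 38545.87500; y_6 − T_6 = 40011 − 38545.87500 = 1465.12500
t=10: T_10 = 43672.87500; y_10 − T_10 = 45138 − 43672.87500 = 1465.12500
t=14: T_14 = 48799.87500; y_14 − T_14 = 50265 − 48799.87500 = 1465.12500
Mean deviation: (1465.12500 + 1465.12500 + 1465.12500) / 3 = 1465.125

1465.125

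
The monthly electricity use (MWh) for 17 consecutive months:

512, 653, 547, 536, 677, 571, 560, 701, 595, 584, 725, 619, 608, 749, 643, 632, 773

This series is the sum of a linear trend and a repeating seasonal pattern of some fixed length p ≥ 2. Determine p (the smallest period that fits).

3

First differences y_{t+1} − y_t: 141, -106, -11, 141, -106, -11, 141, -106, …
The difference pattern repeats every 3 terms and not for any smaller step, so p = 3.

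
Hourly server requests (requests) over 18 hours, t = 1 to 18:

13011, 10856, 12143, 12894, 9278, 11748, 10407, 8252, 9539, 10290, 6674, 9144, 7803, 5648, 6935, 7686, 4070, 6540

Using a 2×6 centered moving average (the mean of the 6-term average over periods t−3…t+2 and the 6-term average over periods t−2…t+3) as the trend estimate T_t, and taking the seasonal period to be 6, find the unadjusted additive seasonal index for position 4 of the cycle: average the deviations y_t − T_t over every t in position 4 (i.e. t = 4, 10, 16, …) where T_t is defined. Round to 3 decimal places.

Season position 4 occurs at t = 4, 10 (where T_t is defined).
t=4: T_4 = 11438.00000; y_4 − T_4 = 12894 − 11438.00000 = 1456.00000
t=10: T_10 = 8834.00000; y_10 − T_10 = 10290 − 8834.00000 = 1456.00000
Mean deviation: (1456.00000 + 1456.00000) / 2 = 1456.000

1456.000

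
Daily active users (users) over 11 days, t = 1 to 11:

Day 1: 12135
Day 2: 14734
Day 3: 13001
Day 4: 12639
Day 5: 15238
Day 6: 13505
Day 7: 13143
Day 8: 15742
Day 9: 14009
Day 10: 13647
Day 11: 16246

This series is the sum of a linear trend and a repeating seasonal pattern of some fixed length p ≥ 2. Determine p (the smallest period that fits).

First differences y_{t+1} − y_t: 2599, -1733, -362, 2599, -1733, -362, 2599, -1733, …
The difference pattern repeats every 3 terms and not for any smaller step, so p = 3.

3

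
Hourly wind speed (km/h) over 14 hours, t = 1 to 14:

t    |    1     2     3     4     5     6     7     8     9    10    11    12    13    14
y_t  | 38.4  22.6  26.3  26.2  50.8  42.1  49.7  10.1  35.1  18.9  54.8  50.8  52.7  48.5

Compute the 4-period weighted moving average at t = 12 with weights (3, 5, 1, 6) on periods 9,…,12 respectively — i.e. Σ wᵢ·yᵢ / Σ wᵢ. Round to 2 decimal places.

Weighted sum: 3·35.1 + 5·18.9 + 1·54.8 + 6·50.8 = 105.3 + 94.5 + 54.8 + 304.8 = 559.4
Weight total: 3 + 5 + 1 + 6 = 15
WMA = 559.4 / 15 = 37.29

37.29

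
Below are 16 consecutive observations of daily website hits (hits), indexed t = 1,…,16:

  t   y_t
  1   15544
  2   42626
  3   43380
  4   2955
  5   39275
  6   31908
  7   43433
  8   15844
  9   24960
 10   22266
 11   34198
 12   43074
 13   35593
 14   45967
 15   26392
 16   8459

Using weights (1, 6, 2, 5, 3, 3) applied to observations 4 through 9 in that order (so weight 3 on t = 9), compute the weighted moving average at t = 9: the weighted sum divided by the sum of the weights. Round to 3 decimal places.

Weighted sum: 1·2955 + 6·39275 + 2·31908 + 5·43433 + 3·15844 + 3·24960 = 2955 + 235650 + 63816 + 217165 + 47532 + 74880 = 641998
Weight total: 1 + 6 + 2 + 5 + 3 + 3 = 20
WMA = 641998 / 20 = 32099.900

32099.900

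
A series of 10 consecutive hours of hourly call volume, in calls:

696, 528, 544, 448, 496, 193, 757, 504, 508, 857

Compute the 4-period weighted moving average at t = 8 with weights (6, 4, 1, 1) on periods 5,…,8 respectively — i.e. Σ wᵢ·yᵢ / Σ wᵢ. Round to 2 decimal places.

417.42

Weighted sum: 6·496 + 4·193 + 1·757 + 1·504 = 2976 + 772 + 757 + 504 = 5009
Weight total: 6 + 4 + 1 + 1 = 12
WMA = 5009 / 12 = 417.42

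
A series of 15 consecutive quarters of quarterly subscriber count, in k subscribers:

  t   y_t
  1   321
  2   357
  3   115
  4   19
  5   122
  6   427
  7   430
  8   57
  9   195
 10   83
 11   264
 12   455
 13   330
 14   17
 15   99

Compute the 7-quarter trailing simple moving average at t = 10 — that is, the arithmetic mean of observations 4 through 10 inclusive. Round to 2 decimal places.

190.43

Sum of periods 4–10: 19 + 122 + 427 + 430 + 57 + 195 + 83 = 1333
Divide by 7: 1333 / 7 = 190.43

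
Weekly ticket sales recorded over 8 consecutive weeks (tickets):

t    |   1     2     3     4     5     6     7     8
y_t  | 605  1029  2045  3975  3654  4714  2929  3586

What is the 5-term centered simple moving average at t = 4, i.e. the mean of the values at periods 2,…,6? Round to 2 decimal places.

Sum of periods 2–6: 1029 + 2045 + 3975 + 3654 + 4714 = 15417
Divide by 5: 15417 / 5 = 3083.40

3083.40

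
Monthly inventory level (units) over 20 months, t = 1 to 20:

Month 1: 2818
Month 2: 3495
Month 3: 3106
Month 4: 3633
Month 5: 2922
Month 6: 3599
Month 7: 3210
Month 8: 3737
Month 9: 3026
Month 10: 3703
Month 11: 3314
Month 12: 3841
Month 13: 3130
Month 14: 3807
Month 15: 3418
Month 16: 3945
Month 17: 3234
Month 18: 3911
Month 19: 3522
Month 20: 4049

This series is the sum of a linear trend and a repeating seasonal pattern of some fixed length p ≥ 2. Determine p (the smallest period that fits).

First differences y_{t+1} − y_t: 677, -389, 527, -711, 677, -389, 527, -711, 677, -389, …
The difference pattern repeats every 4 terms and not for any smaller step, so p = 4.

4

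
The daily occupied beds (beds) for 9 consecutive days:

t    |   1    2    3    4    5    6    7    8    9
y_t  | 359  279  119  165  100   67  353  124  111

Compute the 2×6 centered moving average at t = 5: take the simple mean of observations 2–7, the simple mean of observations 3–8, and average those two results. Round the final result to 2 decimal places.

Sum over 2–7: 279 + 119 + 165 + 100 + 67 + 353 = 1083
Sum over 3–8: 119 + 165 + 100 + 67 + 353 + 124 = 928
CMA at t=5 = (1083 + 928) / (2·6) = 2011 / 12 = 167.58

167.58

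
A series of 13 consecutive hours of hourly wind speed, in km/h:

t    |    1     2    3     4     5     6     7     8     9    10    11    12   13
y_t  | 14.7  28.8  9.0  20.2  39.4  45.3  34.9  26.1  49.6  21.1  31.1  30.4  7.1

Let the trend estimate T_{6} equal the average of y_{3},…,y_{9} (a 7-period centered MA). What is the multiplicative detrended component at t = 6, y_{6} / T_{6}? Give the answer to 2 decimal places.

1.41

Trend T_6 = (9.0 + 20.2 + 39.4 + 45.3 + 34.9 + 26.1 + 49.6) / 7 = 224.5/7 = 32.0714
Ratio to trend: 45.3 / 32.0714 = 1.41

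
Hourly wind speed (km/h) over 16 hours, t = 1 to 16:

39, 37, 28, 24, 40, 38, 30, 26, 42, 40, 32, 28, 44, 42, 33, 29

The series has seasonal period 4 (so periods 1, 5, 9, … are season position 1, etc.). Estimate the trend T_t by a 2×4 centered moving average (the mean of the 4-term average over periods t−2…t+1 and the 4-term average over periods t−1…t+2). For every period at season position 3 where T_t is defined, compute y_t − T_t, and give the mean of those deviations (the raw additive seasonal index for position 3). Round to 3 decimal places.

-3.875

Season position 3 occurs at t = 3, 7, 11 (where T_t is defined).
t=3: T_3 = 32.12500; y_3 − T_3 = 28 − 32.12500 = -4.12500
t=7: T_7 = 33.75000; y_7 − T_7 = 30 − 33.75000 = -3.75000
t=11: T_11 = 35.75000; y_11 − T_11 = 32 − 35.75000 = -3.75000
Mean deviation: (-4.12500 + -3.75000 + -3.75000) / 3 = -3.875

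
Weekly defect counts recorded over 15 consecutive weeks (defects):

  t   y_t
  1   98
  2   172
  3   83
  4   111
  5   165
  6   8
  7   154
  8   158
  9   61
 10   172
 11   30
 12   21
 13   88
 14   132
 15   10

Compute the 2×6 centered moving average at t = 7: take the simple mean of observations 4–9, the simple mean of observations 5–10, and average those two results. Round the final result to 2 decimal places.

Sum over 4–9: 111 + 165 + 8 + 154 + 158 + 61 = 657
Sum over 5–10: 165 + 8 + 154 + 158 + 61 + 172 = 718
CMA at t=7 = (657 + 718) / (2·6) = 1375 / 12 = 114.58

114.58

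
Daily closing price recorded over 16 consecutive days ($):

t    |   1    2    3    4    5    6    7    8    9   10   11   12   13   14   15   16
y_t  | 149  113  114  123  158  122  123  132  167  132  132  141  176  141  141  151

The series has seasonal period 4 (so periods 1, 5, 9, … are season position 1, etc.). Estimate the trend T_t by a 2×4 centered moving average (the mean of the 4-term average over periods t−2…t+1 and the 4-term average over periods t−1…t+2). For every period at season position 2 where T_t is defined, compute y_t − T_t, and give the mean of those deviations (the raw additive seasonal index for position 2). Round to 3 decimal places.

-10.167

Season position 2 occurs at t = 6, 10, 14 (where T_t is defined).
t=6: T_6 = 132.62500; y_6 − T_6 = 122 − 132.62500 = -10.62500
t=10: T_10 = 141.87500; y_10 − T_10 = 132 − 141.87500 = -9.87500
t=14: T_14 = 151.00000; y_14 − T_14 = 141 − 151.00000 = -10.00000
Mean deviation: (-10.62500 + -9.87500 + -10.00000) / 3 = -10.167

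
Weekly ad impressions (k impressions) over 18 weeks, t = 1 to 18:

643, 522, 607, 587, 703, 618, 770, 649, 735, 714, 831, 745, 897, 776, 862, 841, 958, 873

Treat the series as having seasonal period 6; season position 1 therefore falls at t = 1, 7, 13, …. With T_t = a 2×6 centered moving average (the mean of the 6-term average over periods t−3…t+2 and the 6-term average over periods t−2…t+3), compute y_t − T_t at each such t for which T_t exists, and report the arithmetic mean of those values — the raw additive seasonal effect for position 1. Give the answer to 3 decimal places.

82.333

Season position 1 occurs at t = 7, 13 (where T_t is defined).
t=7: T_7 = 687.58333; y_7 − T_7 = 770 − 687.58333 = 82.41667
t=13: T_13 = 814.75000; y_13 − T_13 = 897 − 814.75000 = 82.25000
Mean deviation: (82.41667 + 82.25000) / 2 = 82.333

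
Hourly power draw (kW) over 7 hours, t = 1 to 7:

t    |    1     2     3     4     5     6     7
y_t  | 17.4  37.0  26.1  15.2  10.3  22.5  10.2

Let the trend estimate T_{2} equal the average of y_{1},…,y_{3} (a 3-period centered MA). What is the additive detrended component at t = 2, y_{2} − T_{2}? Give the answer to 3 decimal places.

10.167

Trend T_2 = (17.4 + 37.0 + 26.1) / 3 = 80.5/3 = 26.83333
Detrended value: 37.0 − 26.83333 = 10.167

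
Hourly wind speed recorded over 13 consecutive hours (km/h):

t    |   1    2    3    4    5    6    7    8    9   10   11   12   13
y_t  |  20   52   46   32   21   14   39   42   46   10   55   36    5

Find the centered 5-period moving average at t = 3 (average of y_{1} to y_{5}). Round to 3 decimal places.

34.200

Sum of periods 1–5: 20 + 52 + 46 + 32 + 21 = 171
Divide by 5: 171 / 5 = 34.200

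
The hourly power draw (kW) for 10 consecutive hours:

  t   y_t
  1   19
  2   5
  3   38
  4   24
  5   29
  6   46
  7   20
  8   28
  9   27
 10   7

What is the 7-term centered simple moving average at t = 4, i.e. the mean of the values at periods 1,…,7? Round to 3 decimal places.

Sum of periods 1–7: 19 + 5 + 38 + 24 + 29 + 46 + 20 = 181
Divide by 7: 181 / 7 = 25.857

25.857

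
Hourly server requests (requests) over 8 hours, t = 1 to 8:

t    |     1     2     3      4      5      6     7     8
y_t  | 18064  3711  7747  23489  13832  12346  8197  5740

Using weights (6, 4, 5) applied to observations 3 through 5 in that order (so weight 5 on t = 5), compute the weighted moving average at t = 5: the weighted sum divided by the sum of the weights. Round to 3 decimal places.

Weighted sum: 6·7747 + 4·23489 + 5·13832 = 46482 + 93956 + 69160 = 209598
Weight total: 6 + 4 + 5 = 15
WMA = 209598 / 15 = 13973.200

13973.200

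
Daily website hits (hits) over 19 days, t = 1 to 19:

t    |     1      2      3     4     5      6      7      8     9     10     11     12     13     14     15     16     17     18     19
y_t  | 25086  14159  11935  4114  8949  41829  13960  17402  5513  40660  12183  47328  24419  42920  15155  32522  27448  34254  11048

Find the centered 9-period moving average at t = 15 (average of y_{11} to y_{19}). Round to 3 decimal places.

Sum of periods 11–19: 12183 + 47328 + 24419 + 42920 + 15155 + 32522 + 27448 + 34254 + 11048 = 247277
Divide by 9: 247277 / 9 = 27475.222

27475.222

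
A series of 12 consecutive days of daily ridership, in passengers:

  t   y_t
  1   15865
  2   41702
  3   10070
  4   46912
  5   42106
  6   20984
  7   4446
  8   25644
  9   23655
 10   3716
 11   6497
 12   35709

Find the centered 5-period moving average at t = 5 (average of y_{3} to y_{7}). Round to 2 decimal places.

Sum of periods 3–7: 10070 + 46912 + 42106 + 20984 + 4446 = 124518
Divide by 5: 124518 / 5 = 24903.60

24903.60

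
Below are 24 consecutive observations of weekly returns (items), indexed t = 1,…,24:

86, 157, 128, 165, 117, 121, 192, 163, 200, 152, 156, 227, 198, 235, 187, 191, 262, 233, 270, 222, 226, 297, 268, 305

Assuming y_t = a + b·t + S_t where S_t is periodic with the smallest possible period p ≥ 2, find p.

First differences y_{t+1} − y_t: 71, -29, 37, -48, 4, 71, -29, 37, -48, 4, 71, -29, …
The difference pattern repeats every 5 terms and not for any smaller step, so p = 5.

5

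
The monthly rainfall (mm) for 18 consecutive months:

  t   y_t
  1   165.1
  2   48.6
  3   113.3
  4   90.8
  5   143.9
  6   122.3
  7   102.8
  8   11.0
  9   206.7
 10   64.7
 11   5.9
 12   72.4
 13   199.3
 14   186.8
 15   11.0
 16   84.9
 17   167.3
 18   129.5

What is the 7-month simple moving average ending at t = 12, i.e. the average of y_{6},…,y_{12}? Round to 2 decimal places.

83.69

Sum of periods 6–12: 122.3 + 102.8 + 11.0 + 206.7 + 64.7 + 5.9 + 72.4 = 585.8
Divide by 7: 585.8 / 7 = 83.69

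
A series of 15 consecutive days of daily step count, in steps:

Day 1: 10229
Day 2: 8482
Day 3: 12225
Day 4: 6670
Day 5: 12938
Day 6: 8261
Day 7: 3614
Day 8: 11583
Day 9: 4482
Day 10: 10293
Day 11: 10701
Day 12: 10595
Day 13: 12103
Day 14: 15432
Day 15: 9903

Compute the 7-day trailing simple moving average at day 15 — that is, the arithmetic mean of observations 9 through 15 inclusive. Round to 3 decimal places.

Sum of periods 9–15: 4482 + 10293 + 10701 + 10595 + 12103 + 15432 + 9903 = 73509
Divide by 7: 73509 / 7 = 10501.286

10501.286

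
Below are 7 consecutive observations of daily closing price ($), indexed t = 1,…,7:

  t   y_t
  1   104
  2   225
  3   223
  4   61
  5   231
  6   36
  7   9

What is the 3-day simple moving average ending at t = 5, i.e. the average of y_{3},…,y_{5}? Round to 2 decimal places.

171.67

Sum of periods 3–5: 223 + 61 + 231 = 515
Divide by 3: 515 / 3 = 171.67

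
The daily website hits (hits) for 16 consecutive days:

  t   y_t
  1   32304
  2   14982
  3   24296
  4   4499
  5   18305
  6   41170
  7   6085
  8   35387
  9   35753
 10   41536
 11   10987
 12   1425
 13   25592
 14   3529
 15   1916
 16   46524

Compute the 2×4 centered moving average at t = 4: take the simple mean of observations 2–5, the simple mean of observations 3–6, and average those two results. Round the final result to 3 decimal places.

18794.000

Sum over 2–5: 14982 + 24296 + 4499 + 18305 = 62082
Sum over 3–6: 24296 + 4499 + 18305 + 41170 = 88270
CMA at t=4 = (62082 + 88270) / (2·4) = 150352 / 8 = 18794.000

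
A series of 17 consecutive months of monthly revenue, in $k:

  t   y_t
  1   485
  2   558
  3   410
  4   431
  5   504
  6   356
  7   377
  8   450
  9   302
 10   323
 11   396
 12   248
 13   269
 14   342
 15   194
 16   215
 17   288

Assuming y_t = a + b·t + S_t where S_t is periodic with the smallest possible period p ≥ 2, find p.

First differences y_{t+1} − y_t: 73, -148, 21, 73, -148, 21, 73, -148, …
The difference pattern repeats every 3 terms and not for any smaller step, so p = 3.

3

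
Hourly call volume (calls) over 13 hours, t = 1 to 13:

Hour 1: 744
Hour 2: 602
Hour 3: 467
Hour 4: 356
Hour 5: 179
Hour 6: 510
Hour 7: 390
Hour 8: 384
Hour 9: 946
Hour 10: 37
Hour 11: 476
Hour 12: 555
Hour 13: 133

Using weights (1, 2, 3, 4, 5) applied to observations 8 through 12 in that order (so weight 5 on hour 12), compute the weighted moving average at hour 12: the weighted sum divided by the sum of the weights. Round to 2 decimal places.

Weighted sum: 1·384 + 2·946 + 3·37 + 4·476 + 5·555 = 384 + 1892 + 111 + 1904 + 2775 = 7066
Weight total: 1 + 2 + 3 + 4 + 5 = 15
WMA = 7066 / 15 = 471.07

471.07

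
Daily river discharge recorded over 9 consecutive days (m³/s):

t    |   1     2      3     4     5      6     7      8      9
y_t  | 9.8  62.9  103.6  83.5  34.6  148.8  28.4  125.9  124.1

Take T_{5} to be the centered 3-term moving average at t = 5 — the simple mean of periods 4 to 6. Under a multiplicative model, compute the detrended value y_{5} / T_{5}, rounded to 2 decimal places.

0.39

Trend T_5 = (83.5 + 34.6 + 148.8) / 3 = 266.9/3 = 88.9667
Ratio to trend: 34.6 / 88.9667 = 0.39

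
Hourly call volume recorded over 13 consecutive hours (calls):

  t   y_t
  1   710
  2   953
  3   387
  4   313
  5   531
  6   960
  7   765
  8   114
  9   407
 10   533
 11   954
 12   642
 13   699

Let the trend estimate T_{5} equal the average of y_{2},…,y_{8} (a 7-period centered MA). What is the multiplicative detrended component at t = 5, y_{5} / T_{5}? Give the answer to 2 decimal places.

0.92

Trend T_5 = (953 + 387 + 313 + 531 + 960 + 765 + 114) / 7 = 4023/7 = 574.7143
Ratio to trend: 531 / 574.7143 = 0.92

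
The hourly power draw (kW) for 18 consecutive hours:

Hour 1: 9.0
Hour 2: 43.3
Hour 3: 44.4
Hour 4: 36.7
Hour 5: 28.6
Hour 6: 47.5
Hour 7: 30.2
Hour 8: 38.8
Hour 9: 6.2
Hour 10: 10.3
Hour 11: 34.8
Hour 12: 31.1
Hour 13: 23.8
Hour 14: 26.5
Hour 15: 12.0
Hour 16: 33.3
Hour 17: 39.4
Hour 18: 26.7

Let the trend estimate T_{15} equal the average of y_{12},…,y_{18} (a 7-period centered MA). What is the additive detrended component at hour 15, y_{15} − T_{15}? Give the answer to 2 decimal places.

Trend T_15 = (31.1 + 23.8 + 26.5 + 12.0 + 33.3 + 39.4 + 26.7) / 7 = 192.8/7 = 27.5429
Detrended value: 12.0 − 27.5429 = -15.54

-15.54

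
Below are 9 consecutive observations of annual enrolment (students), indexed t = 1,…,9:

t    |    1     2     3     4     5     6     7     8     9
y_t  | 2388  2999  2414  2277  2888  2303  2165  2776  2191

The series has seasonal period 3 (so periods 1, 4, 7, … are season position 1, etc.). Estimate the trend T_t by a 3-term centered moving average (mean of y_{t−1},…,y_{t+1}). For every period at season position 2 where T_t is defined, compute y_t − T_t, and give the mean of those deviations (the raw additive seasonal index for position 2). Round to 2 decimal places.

Season position 2 occurs at t = 2, 5, 8 (where T_t is defined).
t=2: T_2 = 2600.3333; y_2 − T_2 = 2999 − 2600.3333 = 398.6667
t=5: T_5 = 2489.3333; y_5 − T_5 = 2888 − 2489.3333 = 398.6667
t=8: T_8 = 2377.3333; y_8 − T_8 = 2776 − 2377.3333 = 398.6667
Mean deviation: (398.6667 + 398.6667 + 398.6667) / 3 = 398.67

398.67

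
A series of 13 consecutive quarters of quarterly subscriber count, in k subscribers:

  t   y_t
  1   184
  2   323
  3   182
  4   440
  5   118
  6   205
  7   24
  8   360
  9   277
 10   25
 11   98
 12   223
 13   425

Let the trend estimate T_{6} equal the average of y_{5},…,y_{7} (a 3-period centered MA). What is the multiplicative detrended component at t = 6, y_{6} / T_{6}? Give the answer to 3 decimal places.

Trend T_6 = (118 + 205 + 24) / 3 = 347/3 = 115.66667
Ratio to trend: 205 / 115.66667 = 1.772

1.772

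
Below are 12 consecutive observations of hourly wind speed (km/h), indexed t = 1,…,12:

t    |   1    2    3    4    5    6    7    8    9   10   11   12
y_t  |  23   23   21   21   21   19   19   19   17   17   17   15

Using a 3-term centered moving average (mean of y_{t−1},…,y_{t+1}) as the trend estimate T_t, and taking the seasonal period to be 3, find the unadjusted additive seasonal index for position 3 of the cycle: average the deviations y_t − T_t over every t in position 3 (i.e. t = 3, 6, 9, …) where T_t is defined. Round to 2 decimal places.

Season position 3 occurs at t = 3, 6, 9 (where T_t is defined).
t=3: T_3 = 21.6667; y_3 − T_3 = 21 − 21.6667 = -0.6667
t=6: T_6 = 19.6667; y_6 − T_6 = 19 − 19.6667 = -0.6667
t=9: T_9 = 17.6667; y_9 − T_9 = 17 − 17.6667 = -0.6667
Mean deviation: (-0.6667 + -0.6667 + -0.6667) / 3 = -0.67

-0.67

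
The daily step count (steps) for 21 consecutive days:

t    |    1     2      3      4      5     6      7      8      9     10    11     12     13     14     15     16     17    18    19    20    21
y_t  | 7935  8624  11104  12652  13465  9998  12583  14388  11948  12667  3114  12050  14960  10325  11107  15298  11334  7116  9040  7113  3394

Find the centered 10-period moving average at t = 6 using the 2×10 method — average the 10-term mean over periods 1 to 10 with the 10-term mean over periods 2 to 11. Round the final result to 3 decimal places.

11295.350

Sum over 1–10: 7935 + 8624 + 11104 + 12652 + 13465 + 9998 + 12583 + 14388 + 11948 + 12667 = 115364
Sum over 2–11: 8624 + 11104 + 12652 + 13465 + 9998 + 12583 + 14388 + 11948 + 12667 + 3114 = 110543
CMA at t=6 = (115364 + 110543) / (2·10) = 225907 / 20 = 11295.350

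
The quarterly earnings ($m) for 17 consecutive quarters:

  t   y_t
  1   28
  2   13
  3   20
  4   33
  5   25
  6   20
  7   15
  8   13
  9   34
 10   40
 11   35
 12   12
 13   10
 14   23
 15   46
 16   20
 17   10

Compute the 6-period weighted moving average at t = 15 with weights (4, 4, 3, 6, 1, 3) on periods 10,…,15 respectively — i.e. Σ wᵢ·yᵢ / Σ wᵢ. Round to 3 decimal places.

26.524

Weighted sum: 4·40 + 4·35 + 3·12 + 6·10 + 1·23 + 3·46 = 160 + 140 + 36 + 60 + 23 + 138 = 557
Weight total: 4 + 4 + 3 + 6 + 1 + 3 = 21
WMA = 557 / 21 = 26.524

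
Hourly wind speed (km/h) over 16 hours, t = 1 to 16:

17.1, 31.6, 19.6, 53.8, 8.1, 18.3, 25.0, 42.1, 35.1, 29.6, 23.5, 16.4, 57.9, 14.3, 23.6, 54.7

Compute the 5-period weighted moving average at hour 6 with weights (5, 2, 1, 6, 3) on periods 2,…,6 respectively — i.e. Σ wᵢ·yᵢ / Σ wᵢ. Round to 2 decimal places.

20.85

Weighted sum: 5·31.6 + 2·19.6 + 1·53.8 + 6·8.1 + 3·18.3 = 158.0 + 39.2 + 53.8 + 48.6 + 54.9 = 354.5
Weight total: 5 + 2 + 1 + 6 + 3 = 17
WMA = 354.5 / 17 = 20.85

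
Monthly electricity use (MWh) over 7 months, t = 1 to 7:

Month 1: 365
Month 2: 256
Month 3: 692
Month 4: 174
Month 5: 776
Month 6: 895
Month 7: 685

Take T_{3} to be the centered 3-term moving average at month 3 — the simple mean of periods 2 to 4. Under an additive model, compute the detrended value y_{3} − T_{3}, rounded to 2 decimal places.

Trend T_3 = (256 + 692 + 174) / 3 = 1122/3 = 374.0000
Detrended value: 692 − 374.0000 = 318.00

318.00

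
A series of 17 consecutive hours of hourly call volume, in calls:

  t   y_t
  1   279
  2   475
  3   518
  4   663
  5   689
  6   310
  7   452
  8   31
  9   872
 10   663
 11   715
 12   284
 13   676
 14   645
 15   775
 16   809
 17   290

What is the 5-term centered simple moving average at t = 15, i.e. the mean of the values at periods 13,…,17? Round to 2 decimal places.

639.00

Sum of periods 13–17: 676 + 645 + 775 + 809 + 290 = 3195
Divide by 5: 3195 / 5 = 639.00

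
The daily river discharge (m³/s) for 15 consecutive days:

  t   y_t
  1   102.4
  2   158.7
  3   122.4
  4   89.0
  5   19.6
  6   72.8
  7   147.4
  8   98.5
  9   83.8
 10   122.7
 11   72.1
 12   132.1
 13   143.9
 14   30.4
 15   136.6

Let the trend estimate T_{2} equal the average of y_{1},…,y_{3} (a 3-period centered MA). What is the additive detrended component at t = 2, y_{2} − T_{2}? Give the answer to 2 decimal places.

30.87

Trend T_2 = (102.4 + 158.7 + 122.4) / 3 = 383.5/3 = 127.8333
Detrended value: 158.7 − 127.8333 = 30.87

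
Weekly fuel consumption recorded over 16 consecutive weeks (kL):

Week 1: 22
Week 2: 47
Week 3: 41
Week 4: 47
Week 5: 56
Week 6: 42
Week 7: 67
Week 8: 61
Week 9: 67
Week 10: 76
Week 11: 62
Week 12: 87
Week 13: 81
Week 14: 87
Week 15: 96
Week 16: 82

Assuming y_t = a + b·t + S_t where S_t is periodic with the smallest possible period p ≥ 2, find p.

5

First differences y_{t+1} − y_t: 25, -6, 6, 9, -14, 25, -6, 6, 9, -14, 25, -6, …
The difference pattern repeats every 5 terms and not for any smaller step, so p = 5.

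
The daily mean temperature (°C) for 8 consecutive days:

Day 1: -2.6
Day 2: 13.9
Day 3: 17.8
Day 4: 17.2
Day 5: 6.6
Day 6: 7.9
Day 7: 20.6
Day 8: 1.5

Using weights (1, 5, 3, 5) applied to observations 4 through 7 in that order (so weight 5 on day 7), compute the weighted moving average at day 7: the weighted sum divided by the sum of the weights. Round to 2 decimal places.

Weighted sum: 1·17.2 + 5·6.6 + 3·7.9 + 5·20.6 = 17.2 + 33.0 + 23.7 + 103.0 = 176.9
Weight total: 1 + 5 + 3 + 5 = 14
WMA = 176.9 / 14 = 12.64

12.64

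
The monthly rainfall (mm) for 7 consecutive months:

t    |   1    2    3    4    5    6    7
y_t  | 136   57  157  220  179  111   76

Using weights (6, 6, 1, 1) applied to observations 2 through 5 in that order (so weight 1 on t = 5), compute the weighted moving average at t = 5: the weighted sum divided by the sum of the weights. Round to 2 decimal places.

120.21

Weighted sum: 6·57 + 6·157 + 1·220 + 1·179 = 342 + 942 + 220 + 179 = 1683
Weight total: 6 + 6 + 1 + 1 = 14
WMA = 1683 / 14 = 120.21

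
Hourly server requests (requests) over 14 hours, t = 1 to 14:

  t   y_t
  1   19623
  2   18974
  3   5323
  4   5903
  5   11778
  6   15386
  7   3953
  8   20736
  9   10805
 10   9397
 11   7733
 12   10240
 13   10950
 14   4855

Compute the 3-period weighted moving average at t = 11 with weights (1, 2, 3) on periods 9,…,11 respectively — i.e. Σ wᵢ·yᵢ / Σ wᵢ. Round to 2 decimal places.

Weighted sum: 1·10805 + 2·9397 + 3·7733 = 10805 + 18794 + 23199 = 52798
Weight total: 1 + 2 + 3 = 6
WMA = 52798 / 6 = 8799.67

8799.67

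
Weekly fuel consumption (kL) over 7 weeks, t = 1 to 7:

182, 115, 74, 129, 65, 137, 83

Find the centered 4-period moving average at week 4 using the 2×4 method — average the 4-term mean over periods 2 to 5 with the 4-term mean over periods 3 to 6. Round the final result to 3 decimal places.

Sum over 2–5: 115 + 74 + 129 + 65 = 383
Sum over 3–6: 74 + 129 + 65 + 137 = 405
CMA at t=4 = (383 + 405) / (2·4) = 788 / 8 = 98.500

98.500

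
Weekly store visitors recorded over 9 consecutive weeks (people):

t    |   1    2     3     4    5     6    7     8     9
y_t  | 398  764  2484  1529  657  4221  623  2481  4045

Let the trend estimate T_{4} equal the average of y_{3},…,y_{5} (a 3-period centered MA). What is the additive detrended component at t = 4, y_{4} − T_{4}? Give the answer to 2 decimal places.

-27.67

Trend T_4 = (2484 + 1529 + 657) / 3 = 4670/3 = 1556.6667
Detrended value: 1529 − 1556.6667 = -27.67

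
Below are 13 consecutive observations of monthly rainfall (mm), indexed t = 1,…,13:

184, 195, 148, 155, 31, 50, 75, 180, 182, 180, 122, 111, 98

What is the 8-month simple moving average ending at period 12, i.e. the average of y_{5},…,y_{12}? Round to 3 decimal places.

116.375

Sum of periods 5–12: 31 + 50 + 75 + 180 + 182 + 180 + 122 + 111 = 931
Divide by 8: 931 / 8 = 116.375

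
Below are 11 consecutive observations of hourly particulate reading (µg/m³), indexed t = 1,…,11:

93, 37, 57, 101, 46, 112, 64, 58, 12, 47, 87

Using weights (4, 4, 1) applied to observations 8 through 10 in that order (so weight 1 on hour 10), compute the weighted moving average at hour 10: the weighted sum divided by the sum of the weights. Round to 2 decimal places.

Weighted sum: 4·58 + 4·12 + 1·47 = 232 + 48 + 47 = 327
Weight total: 4 + 4 + 1 = 9
WMA = 327 / 9 = 36.33

36.33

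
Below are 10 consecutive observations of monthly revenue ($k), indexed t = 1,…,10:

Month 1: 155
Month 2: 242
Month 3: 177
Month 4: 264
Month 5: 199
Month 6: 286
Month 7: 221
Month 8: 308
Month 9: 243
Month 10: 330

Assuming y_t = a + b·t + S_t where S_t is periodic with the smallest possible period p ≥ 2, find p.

First differences y_{t+1} − y_t: 87, -65, 87, -65, 87, -65, …
The difference pattern repeats every 2 terms and not for any smaller step, so p = 2.

2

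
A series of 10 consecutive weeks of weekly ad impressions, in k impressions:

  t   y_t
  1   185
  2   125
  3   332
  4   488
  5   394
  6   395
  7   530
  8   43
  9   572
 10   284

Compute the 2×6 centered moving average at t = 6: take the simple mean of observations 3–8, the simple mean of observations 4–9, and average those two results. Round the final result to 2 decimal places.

Sum over 3–8: 332 + 488 + 394 + 395 + 530 + 43 = 2182
Sum over 4–9: 488 + 394 + 395 + 530 + 43 + 572 = 2422
CMA at t=6 = (2182 + 2422) / (2·6) = 4604 / 12 = 383.67

383.67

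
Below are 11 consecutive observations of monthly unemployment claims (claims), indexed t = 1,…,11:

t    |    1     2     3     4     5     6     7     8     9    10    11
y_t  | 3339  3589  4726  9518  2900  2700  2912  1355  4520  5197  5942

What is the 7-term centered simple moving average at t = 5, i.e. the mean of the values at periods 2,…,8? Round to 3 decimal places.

Sum of periods 2–8: 3589 + 4726 + 9518 + 2900 + 2700 + 2912 + 1355 = 27700
Divide by 7: 27700 / 7 = 3957.143

3957.143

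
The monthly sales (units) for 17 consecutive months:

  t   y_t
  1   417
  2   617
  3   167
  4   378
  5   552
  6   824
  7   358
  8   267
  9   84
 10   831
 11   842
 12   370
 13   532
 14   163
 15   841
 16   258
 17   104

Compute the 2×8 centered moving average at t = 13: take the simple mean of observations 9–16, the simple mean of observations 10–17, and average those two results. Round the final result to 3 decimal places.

Sum over 9–16: 84 + 831 + 842 + 370 + 532 + 163 + 841 + 258 = 3921
Sum over 10–17: 831 + 842 + 370 + 532 + 163 + 841 + 258 + 104 = 3941
CMA at t=13 = (3921 + 3941) / (2·8) = 7862 / 16 = 491.375

491.375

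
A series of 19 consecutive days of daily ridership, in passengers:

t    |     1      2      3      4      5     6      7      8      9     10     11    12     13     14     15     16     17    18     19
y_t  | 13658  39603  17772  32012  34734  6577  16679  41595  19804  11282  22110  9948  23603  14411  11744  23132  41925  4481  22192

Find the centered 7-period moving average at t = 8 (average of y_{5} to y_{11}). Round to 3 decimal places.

21825.857

Sum of periods 5–11: 34734 + 6577 + 16679 + 41595 + 19804 + 11282 + 22110 = 152781
Divide by 7: 152781 / 7 = 21825.857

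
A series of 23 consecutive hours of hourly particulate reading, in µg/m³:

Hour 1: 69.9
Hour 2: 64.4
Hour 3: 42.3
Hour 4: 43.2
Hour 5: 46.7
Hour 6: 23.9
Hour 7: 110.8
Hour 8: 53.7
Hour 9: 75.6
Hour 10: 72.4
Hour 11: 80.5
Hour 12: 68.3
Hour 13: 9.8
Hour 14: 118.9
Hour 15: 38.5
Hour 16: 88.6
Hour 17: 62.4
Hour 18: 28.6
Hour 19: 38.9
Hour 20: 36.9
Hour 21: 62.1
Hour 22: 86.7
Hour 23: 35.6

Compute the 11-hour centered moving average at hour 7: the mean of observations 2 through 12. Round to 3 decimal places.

Sum of periods 2–12: 64.4 + 42.3 + 43.2 + 46.7 + 23.9 + 110.8 + 53.7 + 75.6 + 72.4 + 80.5 + 68.3 = 681.8
Divide by 11: 681.8 / 11 = 61.982

61.982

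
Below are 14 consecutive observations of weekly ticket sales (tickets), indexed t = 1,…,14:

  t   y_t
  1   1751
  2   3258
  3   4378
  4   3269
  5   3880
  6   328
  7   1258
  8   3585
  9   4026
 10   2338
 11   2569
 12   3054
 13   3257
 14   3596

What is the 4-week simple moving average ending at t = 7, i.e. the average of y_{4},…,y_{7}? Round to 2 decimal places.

Sum of periods 4–7: 3269 + 3880 + 328 + 1258 = 8735
Divide by 4: 8735 / 4 = 2183.75

2183.75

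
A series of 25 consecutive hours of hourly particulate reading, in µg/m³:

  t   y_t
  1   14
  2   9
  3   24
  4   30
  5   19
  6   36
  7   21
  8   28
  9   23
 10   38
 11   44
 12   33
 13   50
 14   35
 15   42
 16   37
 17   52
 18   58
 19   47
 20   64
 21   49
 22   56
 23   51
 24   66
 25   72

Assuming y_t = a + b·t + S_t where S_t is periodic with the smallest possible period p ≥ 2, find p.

First differences y_{t+1} − y_t: -5, 15, 6, -11, 17, -15, 7, -5, 15, 6, -11, 17, -15, 7, -5, 15, …
The difference pattern repeats every 7 terms and not for any smaller step, so p = 7.

7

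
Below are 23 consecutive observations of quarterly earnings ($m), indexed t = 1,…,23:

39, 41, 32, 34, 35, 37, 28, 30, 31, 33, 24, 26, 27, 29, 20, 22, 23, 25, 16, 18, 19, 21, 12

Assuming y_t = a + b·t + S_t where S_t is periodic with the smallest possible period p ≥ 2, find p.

First differences y_{t+1} − y_t: 2, -9, 2, 1, 2, -9, 2, 1, 2, -9, …
The difference pattern repeats every 4 terms and not for any smaller step, so p = 4.

4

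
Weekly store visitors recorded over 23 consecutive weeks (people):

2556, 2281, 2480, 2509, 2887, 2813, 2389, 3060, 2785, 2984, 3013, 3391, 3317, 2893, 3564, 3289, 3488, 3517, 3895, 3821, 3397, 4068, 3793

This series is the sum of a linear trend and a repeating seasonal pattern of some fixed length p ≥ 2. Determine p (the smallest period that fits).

First differences y_{t+1} − y_t: -275, 199, 29, 378, -74, -424, 671, -275, 199, 29, 378, -74, -424, 671, -275, 199, …
The difference pattern repeats every 7 terms and not for any smaller step, so p = 7.

7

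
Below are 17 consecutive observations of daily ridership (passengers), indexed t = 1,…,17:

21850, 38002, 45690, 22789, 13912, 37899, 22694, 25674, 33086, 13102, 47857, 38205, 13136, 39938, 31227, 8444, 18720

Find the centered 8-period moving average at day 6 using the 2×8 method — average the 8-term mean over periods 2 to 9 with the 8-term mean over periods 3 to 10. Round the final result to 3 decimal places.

28412.000

Sum over 2–9: 38002 + 45690 + 22789 + 13912 + 37899 + 22694 + 25674 + 33086 = 239746
Sum over 3–10: 45690 + 22789 + 13912 + 37899 + 22694 + 25674 + 33086 + 13102 = 214846
CMA at t=6 = (239746 + 214846) / (2·8) = 454592 / 16 = 28412.000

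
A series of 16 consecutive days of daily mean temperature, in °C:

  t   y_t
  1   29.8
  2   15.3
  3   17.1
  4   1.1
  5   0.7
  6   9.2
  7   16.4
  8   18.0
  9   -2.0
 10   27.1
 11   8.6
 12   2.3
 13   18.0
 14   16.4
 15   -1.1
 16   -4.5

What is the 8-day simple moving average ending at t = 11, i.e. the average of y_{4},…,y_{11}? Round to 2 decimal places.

Sum of periods 4–11: 1.1 + 0.7 + 9.2 + 16.4 + 18.0 + (-2.0) + 27.1 + 8.6 = 79.1
Divide by 8: 79.1 / 8 = 9.89

9.89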